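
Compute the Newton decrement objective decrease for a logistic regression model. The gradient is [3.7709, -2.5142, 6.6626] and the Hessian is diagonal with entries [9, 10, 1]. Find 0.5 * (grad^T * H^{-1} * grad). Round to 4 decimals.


Step 1: H is diagonal, so H^(-1) * g = [0.419, -0.2514, 6.6626].
Step 2: g^T H^(-1) g = sum_i g_i^2 / H_ii
  = (3.7709)^2/9 + (-2.5142)^2/10 + (6.6626)^2/1
  = 1.58 + 0.6321 + 44.3902 = 46.6023
Step 3: Objective decrease = 0.5 * g^T H^(-1) g = 23.3012


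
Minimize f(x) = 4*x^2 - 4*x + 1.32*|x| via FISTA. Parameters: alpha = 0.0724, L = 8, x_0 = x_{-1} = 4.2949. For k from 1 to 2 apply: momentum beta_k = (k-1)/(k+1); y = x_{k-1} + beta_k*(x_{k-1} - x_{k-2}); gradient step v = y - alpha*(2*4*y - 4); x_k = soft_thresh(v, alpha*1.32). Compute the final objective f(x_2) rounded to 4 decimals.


FISTA on f(x) = 4*x^2 - 4*x + 1.32*|x|
L = 8, alpha = 0.0724
Iteration 1: beta = 0.0, y = 4.2949 + 0.0*(4.2949 - 4.2949) = 4.2949
  grad(y) = 30.3592, v = y - alpha*grad = 2.0969
  prox(v) = soft_thresh(2.0969, 0.0956) = 2.0013
Iteration 2: beta = 0.3333, y = 2.0013 + 0.3333*(2.0013 - 4.2949) = 1.2368
  grad(y) = 5.8944, v = y - alpha*grad = 0.81
  prox(v) = soft_thresh(0.81, 0.0956) = 0.7145
f(x_2) = 4*0.7145^2 - 4*0.7145 + 1.32*|0.7145| = 0.1271


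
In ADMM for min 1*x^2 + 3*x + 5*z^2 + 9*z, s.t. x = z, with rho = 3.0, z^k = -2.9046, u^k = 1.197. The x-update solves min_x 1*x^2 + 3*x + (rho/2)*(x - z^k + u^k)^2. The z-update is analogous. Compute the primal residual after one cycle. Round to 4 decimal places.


ADMM iteration with rho = 3.0, z^k = -2.9046, u^k = 1.197
Step 1: x-update.
Minimize 1*x^2 + 3*x + (3.0/2)*(x + 2.9046 + 1.197)^2
FOC: (2*1 + 3.0)*x = -3 + 3.0*(-2.9046 - 1.197)
x^{k+1} = -3.061
Step 2: z-update.
Minimize 5*z^2 + 9*z + (3.0/2)*(-3.061 - z + 1.197)^2
FOC: (2*5 + 3.0)*z = -9 + 3.0*(-3.061 + 1.197)
z^{k+1} = -1.1225
Step 3: u-update.
u^{k+1} = 1.197 - 3.061 + 1.1225 = -0.7415
Step 4: Primal residual = |-3.061 + 1.1225| = 1.9385


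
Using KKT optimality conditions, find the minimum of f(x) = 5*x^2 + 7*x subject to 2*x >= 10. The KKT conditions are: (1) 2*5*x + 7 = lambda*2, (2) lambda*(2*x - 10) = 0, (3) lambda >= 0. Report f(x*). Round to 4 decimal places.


Step 1: Try lambda = 0 (constraint inactive).
x_unc = -7/(2*5) = -0.7
Check: 2*-0.7 = -1.4 < 10 -- violated!
Step 2: Constraint must be active: 2*x = 10
x* = 10/2 = 5.0
lambda = (2*5*5.0 + 7)/2 = 28.5
Step 3: Compute optimal value.
f(x*) = 5*5.0^2 + 7*5.0 = 160.0


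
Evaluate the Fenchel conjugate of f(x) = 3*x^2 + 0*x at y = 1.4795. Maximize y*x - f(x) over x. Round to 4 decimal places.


f*(y) = sup_x {y*x - a*x^2 - b*x} = sup_x {(y-b)*x - a*x^2}
FOC: (y - b) - 2a*x = 0 => x* = (y - b)/(2a)
x* = (1.4795 - 0)/(2*3) = 0.2466
f*(1.4795) = (y-b)^2/(4a) = (1.4795 - 0)^2/(4*3)
= 2.1889/12 = 0.1824


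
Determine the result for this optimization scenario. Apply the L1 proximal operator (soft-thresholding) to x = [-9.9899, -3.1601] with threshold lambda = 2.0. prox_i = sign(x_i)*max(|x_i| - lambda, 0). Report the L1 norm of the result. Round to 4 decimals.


Soft-thresholding with lambda = 2.0:
prox(-9.9899) = sign(-9.9899)*max(|-9.9899| - 2.0, 0) = -7.9899
prox(-3.1601) = sign(-3.1601)*max(|-3.1601| - 2.0, 0) = -1.1601
prox(x) = [-7.9899, -1.1601]
||prox(x)||_1 = 7.9899 + 1.1601 = 9.15


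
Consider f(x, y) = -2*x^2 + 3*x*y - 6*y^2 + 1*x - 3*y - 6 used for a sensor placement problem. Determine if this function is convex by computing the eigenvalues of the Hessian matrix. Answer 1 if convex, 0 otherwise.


The Hessian of f(x,y) = -2*x^2 + 3*x*y - 6*y^2 + 1*x - 3*y - 6 is:
H = [[-4, 3], [3, -12]]
Trace = -4 - 12 = -16
Determinant = -4*-12 - (3)^2 = 39
Discriminant = (-16)^2 - 4*39 = 100.0
Eigenvalues: lambda_1 = -13.0, lambda_2 = -3.0
The function is not convex.

0


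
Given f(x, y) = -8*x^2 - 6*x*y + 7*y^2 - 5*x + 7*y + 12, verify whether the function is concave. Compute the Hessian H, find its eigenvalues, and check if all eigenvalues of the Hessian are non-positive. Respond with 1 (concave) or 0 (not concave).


The Hessian of f(x,y) = -8*x^2 - 6*x*y + 7*y^2 - 5*x + 7*y + 12 is:
H = [[-16, -6], [-6, 14]]
Trace = -16 + 14 = -2
Determinant = -16*14 - (-6)^2 = -260
Discriminant = (-2)^2 - 4*-260 = 1044.0
Eigenvalues: lambda_1 = -17.1555, lambda_2 = 15.1555
The function is not concave.

0


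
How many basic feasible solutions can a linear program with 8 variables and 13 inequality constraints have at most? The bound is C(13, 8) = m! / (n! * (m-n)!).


Each vertex corresponds to some choice of n active constraints out of m, so the number of vertices is at most C(m, n) = m! / (n!(m-n)!).
m = 13, n = 8
Numerator: 13 * 12 * 11 * 10 * 9 * 8 * 7 * 6
Denominator: 8! = 40320
C(13, 8) = 1287


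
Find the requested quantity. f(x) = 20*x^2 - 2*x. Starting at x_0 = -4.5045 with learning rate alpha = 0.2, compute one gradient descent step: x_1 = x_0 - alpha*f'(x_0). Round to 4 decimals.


We compute the gradient at x_0 and apply the update.
f'(x) = 40*x - 2
f'(-4.5045) = 40*-4.5045 - 2 = -182.18
x_1 = -4.5045 - 0.2*-182.18 = 31.9315


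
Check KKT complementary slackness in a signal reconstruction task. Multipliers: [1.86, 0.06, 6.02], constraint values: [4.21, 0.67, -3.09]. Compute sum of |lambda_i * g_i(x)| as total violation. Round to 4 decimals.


KKT complementary slackness check:
lambda_1 * g_1 = 1.86 * 4.21 = 7.8306
lambda_2 * g_2 = 0.06 * 0.67 = 0.0402
lambda_3 * g_3 = 6.02 * -3.09 = -18.6018
Total violation = 7.8306 + 0.0402 + 18.6018 = 26.4726


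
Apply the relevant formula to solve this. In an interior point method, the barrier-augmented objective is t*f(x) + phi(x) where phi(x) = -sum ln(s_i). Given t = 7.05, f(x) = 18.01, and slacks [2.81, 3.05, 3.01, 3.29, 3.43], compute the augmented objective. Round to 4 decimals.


Step 1: Compute log-barrier.
ln values: [1.0332, 1.1151, 1.1019, 1.1909, 1.2326]
phi = -(1.0332 + 1.1151 + 1.1019 + 1.1909 + 1.2326) = -5.6737
Step 2: Compute augmented objective.
t*f(x) = 7.05*18.01 = 126.9705
Total = 126.9705 - 5.6737 = 121.2968


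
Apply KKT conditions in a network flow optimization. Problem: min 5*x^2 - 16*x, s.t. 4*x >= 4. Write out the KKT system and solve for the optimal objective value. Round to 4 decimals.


Step 1: Try lambda = 0 (constraint inactive).
Stationarity: 2*5*x - 16 = 0
x* = 16/(2*5) = 1.6
Check constraint: 4*1.6 = 6.4 >= 4 -- satisfied.
Step 2: Compute optimal value.
f(x*) = 5*1.6^2 - 16*1.6 = -12.8


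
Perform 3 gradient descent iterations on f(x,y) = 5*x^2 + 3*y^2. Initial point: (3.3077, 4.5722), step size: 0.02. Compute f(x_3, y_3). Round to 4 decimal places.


Gradient descent on f(x,y) = 5*x^2 + 3*y^2.
Starting point: (3.3077, 4.5722), alpha = 0.02
Step 1: grad_x = 2*5*3.3077 = 33.077, grad_y = 2*3*4.5722 = 27.4332
  x_1 = 3.3077 - 0.02*33.077 = 2.6462
  y_1 = 4.5722 - 0.02*27.4332 = 4.0235
Step 2: grad_x = 2*5*2.6462 = 26.4616, grad_y = 2*3*4.0235 = 24.1412
  x_2 = 2.6462 - 0.02*26.4616 = 2.1169
  y_2 = 4.0235 - 0.02*24.1412 = 3.5407
Step 3: grad_x = 2*5*2.1169 = 21.1693, grad_y = 2*3*3.5407 = 21.2443
  x_3 = 2.1169 - 0.02*21.1693 = 1.6935
  y_3 = 3.5407 - 0.02*21.2443 = 3.1158
f(1.6935, 3.1158) = 5*1.6935^2 + 3*3.1158^2 = 43.4655


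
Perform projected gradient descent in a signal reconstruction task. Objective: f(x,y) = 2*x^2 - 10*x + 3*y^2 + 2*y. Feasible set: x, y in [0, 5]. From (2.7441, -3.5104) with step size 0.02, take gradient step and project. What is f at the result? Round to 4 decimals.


Step 1: Compute gradient at (2.7441, -3.5104).
grad_x = 2*2*2.7441 - 10 = 0.9764
grad_y = 2*3*-3.5104 + 2 = -19.0624
Step 2: Gradient step.
x_raw = 2.7441 - 0.02*0.9764 = 2.7246
y_raw = -3.5104 - 0.02*-19.0624 = -3.1292
Step 3: Project onto [0, 5].
x_proj = clip(2.7246) = 2.7246
y_proj = clip(-3.1292) = 0.0
Step 4: Evaluate f.
f(2.7246, 0.0) = -12.3991


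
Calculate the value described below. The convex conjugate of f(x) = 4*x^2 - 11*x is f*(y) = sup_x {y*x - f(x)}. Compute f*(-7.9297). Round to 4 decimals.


f*(y) = sup_x {y*x - a*x^2 - b*x} = sup_x {(y-b)*x - a*x^2}
FOC: (y - b) - 2a*x = 0 => x* = (y - b)/(2a)
x* = (-7.9297 + 11)/(2*4) = 0.3838
f*(-7.9297) = (y-b)^2/(4a) = (-7.9297 + 11)^2/(4*4)
= 9.4267/16 = 0.5892


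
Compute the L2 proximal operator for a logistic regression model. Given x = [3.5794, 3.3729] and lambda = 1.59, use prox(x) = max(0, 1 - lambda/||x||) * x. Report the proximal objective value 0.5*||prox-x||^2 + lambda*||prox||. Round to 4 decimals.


Step 1: Compute ||x||.
||x|| = 4.9182
Step 2: Compute scaling factor.
scale = max(0, 1 - 1.59/4.9182) = 0.6767
Step 3: prox(x) = [2.4222, 2.2825]
||prox(x)|| = 3.3282
Step 4: Proximal objective.
0.5*||prox-x||^2 = 1.2641
lambda*||prox|| = 5.2918
Total = 6.5559


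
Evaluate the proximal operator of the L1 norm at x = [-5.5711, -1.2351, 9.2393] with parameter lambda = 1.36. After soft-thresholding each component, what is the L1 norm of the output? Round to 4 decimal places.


Soft-thresholding with lambda = 1.36:
prox(-5.5711) = sign(-5.5711)*max(|-5.5711| - 1.36, 0) = -4.2111
prox(-1.2351) = sign(-1.2351)*max(|-1.2351| - 1.36, 0) = 0.0
prox(9.2393) = sign(9.2393)*max(|9.2393| - 1.36, 0) = 7.8793
prox(x) = [-4.2111, 0.0, 7.8793]
||prox(x)||_1 = 4.2111 + 0.0 + 7.8793 = 12.0904


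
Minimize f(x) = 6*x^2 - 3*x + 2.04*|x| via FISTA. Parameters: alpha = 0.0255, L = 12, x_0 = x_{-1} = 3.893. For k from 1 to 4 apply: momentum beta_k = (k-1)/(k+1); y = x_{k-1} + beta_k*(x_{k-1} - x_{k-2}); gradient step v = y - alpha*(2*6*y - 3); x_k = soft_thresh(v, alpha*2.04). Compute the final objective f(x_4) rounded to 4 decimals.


FISTA on f(x) = 6*x^2 - 3*x + 2.04*|x|
L = 12, alpha = 0.0255
Iteration 1: beta = 0.0, y = 3.893 + 0.0*(3.893 - 3.893) = 3.893
  grad(y) = 43.716, v = y - alpha*grad = 2.7782
  prox(v) = soft_thresh(2.7782, 0.052) = 2.7262
Iteration 2: beta = 0.3333, y = 2.7262 + 0.3333*(2.7262 - 3.893) = 2.3373
  grad(y) = 25.0476, v = y - alpha*grad = 1.6986
  prox(v) = soft_thresh(1.6986, 0.052) = 1.6466
Iteration 3: beta = 0.5, y = 1.6466 + 0.5*(1.6466 - 2.7262) = 1.1067
  grad(y) = 10.2808, v = y - alpha*grad = 0.8446
  prox(v) = soft_thresh(0.8446, 0.052) = 0.7926
Iteration 4: beta = 0.6, y = 0.7926 + 0.6*(0.7926 - 1.6466) = 0.2801
  grad(y) = 0.3618, v = y - alpha*grad = 0.2709
  prox(v) = soft_thresh(0.2709, 0.052) = 0.2189
f(x_4) = 6*0.2189^2 - 3*0.2189 + 2.04*|0.2189| = 0.0774


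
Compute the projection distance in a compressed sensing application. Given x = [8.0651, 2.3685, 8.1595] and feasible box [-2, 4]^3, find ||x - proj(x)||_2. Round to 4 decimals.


Project each component onto [-2, 4].
clip(8.0651) = 4.0, clip(2.3685) = 2.3685, clip(8.1595) = 4.0
Projection = [4.0, 2.3685, 4.0]
Squared diffs: [16.525, 0.0, 17.3014]
Distance = sqrt(33.8264) = 5.8161


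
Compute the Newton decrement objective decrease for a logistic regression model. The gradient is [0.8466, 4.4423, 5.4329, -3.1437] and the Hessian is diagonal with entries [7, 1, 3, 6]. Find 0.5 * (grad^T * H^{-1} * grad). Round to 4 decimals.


Step 1: H is diagonal, so H^(-1) * g = [0.1209, 4.4423, 1.811, -0.524].
Step 2: g^T H^(-1) g = sum_i g_i^2 / H_ii
  = (0.8466)^2/7 + (4.4423)^2/1 + (5.4329)^2/3 + (-3.1437)^2/6
  = 0.1024 + 19.734 + 9.8388 + 1.6471 = 31.3224
Step 3: Objective decrease = 0.5 * g^T H^(-1) g = 15.6612


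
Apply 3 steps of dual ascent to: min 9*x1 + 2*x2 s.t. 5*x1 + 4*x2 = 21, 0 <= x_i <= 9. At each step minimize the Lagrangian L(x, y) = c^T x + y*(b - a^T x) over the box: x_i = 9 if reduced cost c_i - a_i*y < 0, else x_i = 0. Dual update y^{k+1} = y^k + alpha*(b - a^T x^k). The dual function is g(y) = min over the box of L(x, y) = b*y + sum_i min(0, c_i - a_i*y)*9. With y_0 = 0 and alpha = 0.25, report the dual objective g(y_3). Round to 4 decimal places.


Dual ascent for LP: min 9*x1 + 2*x2, 5*x1 + 4*x2 = 21, 0 <= x_i <= 9
Step 1: y^k = 0.0, reduced costs: (9.0, 2.0)
  x^k = (0.0, 0.0), subgradient = b - a^T x = 21.0
  y^{k+1} = 0.0 + 0.25*21.0 = 5.25
Step 2: y^k = 5.25, reduced costs: (-17.25, -19.0)
  x^k = (9.0, 9.0), subgradient = b - a^T x = -60.0
  y^{k+1} = 5.25 + 0.25*-60.0 = -9.75
Step 3: y^k = -9.75, reduced costs: (57.75, 41.0)
  x^k = (0.0, 0.0), subgradient = b - a^T x = 21.0
  y^{k+1} = -9.75 + 0.25*21.0 = -4.5
Dual objective at y_3 = -4.5: reduced costs (31.5, 20.0), box minimizer x = (0.0, 0.0)
g(y_3) = b*y + (c1 - a1*y)*x1 + (c2 - a2*y)*x2 = 21*(-4.5) + 31.5*0.0 + 20.0*0.0 = -94.5 + 0.0 + 0.0 = -94.5


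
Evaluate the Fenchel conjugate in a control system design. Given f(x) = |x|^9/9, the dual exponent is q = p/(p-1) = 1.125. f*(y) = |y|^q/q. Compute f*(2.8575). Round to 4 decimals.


The conjugate exponent q satisfies 1/p + 1/q = 1.
p = 9, so q = 9/(9 - 1) = 1.125
|y|^q = 2.8575^1.125 = 3.2583
f*(2.8575) = 3.2583 / 1.125 = 2.8962


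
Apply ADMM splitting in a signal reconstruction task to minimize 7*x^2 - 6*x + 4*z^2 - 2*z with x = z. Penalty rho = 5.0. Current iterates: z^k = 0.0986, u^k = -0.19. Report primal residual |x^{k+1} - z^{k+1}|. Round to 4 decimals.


ADMM iteration with rho = 5.0, z^k = 0.0986, u^k = -0.19
Step 1: x-update.
Minimize 7*x^2 - 6*x + (5.0/2)*(x - 0.0986 - 0.19)^2
FOC: (2*7 + 5.0)*x = 6 + 5.0*(0.0986 + 0.19)
x^{k+1} = 0.3917
Step 2: z-update.
Minimize 4*z^2 - 2*z + (5.0/2)*(0.3917 - z - 0.19)^2
FOC: (2*4 + 5.0)*z = 2 + 5.0*(0.3917 - 0.19)
z^{k+1} = 0.2314
Step 3: u-update.
u^{k+1} = -0.19 + 0.3917 - 0.2314 = -0.0297
Step 4: Primal residual = |0.3917 - 0.2314| = 0.1603


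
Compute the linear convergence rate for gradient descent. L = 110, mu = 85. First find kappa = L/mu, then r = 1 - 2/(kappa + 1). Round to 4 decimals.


Step 1: Compute the condition number.
kappa = L/mu = 110/85 = 1.2941
Step 2: Compute the convergence rate.
r = 1 - 2/(kappa + 1) = 1 - 2*mu/(L + mu) = (L - mu)/(L + mu) = 25/195 = 0.1282


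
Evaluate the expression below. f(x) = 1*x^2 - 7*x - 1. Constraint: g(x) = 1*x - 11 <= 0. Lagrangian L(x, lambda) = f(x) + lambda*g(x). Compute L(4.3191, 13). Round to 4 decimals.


Step 1: Evaluate f(x).
f(4.3191) = 1*4.3191^2 - 7*4.3191 - 1 = -12.5791
Step 2: Evaluate g(x).
g(4.3191) = 1*4.3191 - 11 = -6.6809
Step 3: Compute Lagrangian.
L = -12.5791 + 13*-6.6809 = -99.4308


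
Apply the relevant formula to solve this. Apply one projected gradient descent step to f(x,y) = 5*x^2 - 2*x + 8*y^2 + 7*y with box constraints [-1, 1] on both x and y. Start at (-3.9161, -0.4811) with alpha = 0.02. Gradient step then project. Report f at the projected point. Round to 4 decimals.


Step 1: Compute gradient at (-3.9161, -0.4811).
grad_x = 2*5*-3.9161 - 2 = -41.161
grad_y = 2*8*-0.4811 + 7 = -0.6976
Step 2: Gradient step.
x_raw = -3.9161 - 0.02*-41.161 = -3.0929
y_raw = -0.4811 - 0.02*-0.6976 = -0.4671
Step 3: Project onto [-1, 1].
x_proj = clip(-3.0929) = -1.0
y_proj = clip(-0.4671) = -0.4671
Step 4: Evaluate f.
f(-1.0, -0.4671) = 5.4758


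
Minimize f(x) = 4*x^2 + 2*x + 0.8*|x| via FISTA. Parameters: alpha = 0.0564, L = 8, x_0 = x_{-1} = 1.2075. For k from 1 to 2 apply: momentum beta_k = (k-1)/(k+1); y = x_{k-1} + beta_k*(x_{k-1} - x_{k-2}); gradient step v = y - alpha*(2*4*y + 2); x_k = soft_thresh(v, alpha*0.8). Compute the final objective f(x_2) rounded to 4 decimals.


FISTA on f(x) = 4*x^2 + 2*x + 0.8*|x|
L = 8, alpha = 0.0564
Iteration 1: beta = 0.0, y = 1.2075 + 0.0*(1.2075 - 1.2075) = 1.2075
  grad(y) = 11.66, v = y - alpha*grad = 0.5499
  prox(v) = soft_thresh(0.5499, 0.0451) = 0.5048
Iteration 2: beta = 0.3333, y = 0.5048 + 0.3333*(0.5048 - 1.2075) = 0.2705
  grad(y) = 4.1641, v = y - alpha*grad = 0.0357
  prox(v) = soft_thresh(0.0357, 0.0451) = 0.0
f(x_2) = 4*0.0^2 + 2*0.0 + 0.8*|0.0| = 0.0


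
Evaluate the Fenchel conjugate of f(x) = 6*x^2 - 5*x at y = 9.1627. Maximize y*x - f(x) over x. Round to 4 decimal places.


f*(y) = sup_x {y*x - a*x^2 - b*x} = sup_x {(y-b)*x - a*x^2}
FOC: (y - b) - 2a*x = 0 => x* = (y - b)/(2a)
x* = (9.1627 + 5)/(2*6) = 1.1802
f*(9.1627) = (y-b)^2/(4a) = (9.1627 + 5)^2/(4*6)
= 200.5821/24 = 8.3576


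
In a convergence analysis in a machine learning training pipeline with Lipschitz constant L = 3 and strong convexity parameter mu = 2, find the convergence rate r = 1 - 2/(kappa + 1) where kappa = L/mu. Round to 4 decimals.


Step 1: Compute the condition number.
kappa = L/mu = 3/2 = 1.5
Step 2: Compute the convergence rate.
r = 1 - 2/(kappa + 1) = 1 - 2*mu/(L + mu) = (L - mu)/(L + mu) = 1/5 = 0.2


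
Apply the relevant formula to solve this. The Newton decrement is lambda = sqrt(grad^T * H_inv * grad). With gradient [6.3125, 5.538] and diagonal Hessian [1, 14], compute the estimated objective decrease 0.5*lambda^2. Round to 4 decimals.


Step 1: H is diagonal, so H^(-1) * g = [6.3125, 0.3956].
Step 2: g^T H^(-1) g = sum_i g_i^2 / H_ii
  = (6.3125)^2/1 + (5.538)^2/14
  = 39.8477 + 2.1907 = 42.0383
Step 3: Objective decrease = 0.5 * g^T H^(-1) g = 21.0192


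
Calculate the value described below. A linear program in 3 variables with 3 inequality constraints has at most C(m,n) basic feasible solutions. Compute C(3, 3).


Each vertex corresponds to some choice of n active constraints out of m, so the number of vertices is at most C(m, n) = m! / (n!(m-n)!).
m = 3, n = 3
Numerator: 3 * 2 * 1
Denominator: 3! = 6
C(3, 3) = 1


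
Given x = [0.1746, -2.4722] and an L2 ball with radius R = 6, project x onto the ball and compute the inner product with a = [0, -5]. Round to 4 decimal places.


Step 1: Compute ||x|| (intermediates to 6 decimals).
||x|| = sqrt(0.1746^2 + (-2.4722)^2) = 2.478358
Step 2: Project.
Since ||x|| <= R, proj = x (no scaling needed).
proj(x) = [0.1746, -2.4722]
Step 3: Dot product.
a^T * proj(x) = 0*0.1746 - 5*(-2.4722) = 12.361


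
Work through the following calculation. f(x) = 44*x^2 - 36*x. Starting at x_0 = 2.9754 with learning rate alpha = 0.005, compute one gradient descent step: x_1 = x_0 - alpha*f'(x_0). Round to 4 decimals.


We compute the gradient at x_0 and apply the update.
f'(x) = 88*x - 36
f'(2.9754) = 88*2.9754 - 36 = 225.8352
x_1 = 2.9754 - 0.005*225.8352 = 1.8462


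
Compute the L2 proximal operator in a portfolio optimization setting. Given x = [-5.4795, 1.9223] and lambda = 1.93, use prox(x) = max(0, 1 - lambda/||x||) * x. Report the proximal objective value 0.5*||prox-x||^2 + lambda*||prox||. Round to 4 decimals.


Step 1: Compute ||x||.
||x|| = 5.8069
Step 2: Compute scaling factor.
scale = max(0, 1 - 1.93/5.8069) = 0.6676
Step 3: prox(x) = [-3.6583, 1.2834]
||prox(x)|| = 3.8769
Step 4: Proximal objective.
0.5*||prox-x||^2 = 1.8625
lambda*||prox|| = 7.4824
Total = 9.3449


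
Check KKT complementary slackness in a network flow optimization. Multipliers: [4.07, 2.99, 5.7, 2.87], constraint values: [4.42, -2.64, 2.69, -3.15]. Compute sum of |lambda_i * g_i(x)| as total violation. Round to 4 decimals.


KKT complementary slackness check:
lambda_1 * g_1 = 4.07 * 4.42 = 17.9894
lambda_2 * g_2 = 2.99 * -2.64 = -7.8936
lambda_3 * g_3 = 5.7 * 2.69 = 15.333
lambda_4 * g_4 = 2.87 * -3.15 = -9.0405
Total violation = 17.9894 + 7.8936 + 15.333 + 9.0405 = 50.2565


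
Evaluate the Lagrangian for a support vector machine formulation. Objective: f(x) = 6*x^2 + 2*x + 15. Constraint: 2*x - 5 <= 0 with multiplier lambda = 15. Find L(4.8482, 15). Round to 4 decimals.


Step 1: Evaluate f(x).
f(4.8482) = 6*4.8482^2 + 2*4.8482 + 15 = 165.7267
Step 2: Evaluate g(x).
g(4.8482) = 2*4.8482 - 5 = 4.6964
Step 3: Compute Lagrangian.
L = 165.7267 + 15*4.6964 = 236.1727


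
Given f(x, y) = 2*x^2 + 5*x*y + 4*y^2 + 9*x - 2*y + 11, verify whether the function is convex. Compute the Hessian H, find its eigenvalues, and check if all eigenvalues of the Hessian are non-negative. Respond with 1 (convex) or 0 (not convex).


The Hessian of f(x,y) = 2*x^2 + 5*x*y + 4*y^2 + 9*x - 2*y + 11 is:
H = [[4, 5], [5, 8]]
Trace = 4 + 8 = 12
Determinant = 4*8 - (5)^2 = 7
Discriminant = (12)^2 - 4*7 = 116.0
Eigenvalues: lambda_1 = 0.6148, lambda_2 = 11.3852
The function is convex.

1


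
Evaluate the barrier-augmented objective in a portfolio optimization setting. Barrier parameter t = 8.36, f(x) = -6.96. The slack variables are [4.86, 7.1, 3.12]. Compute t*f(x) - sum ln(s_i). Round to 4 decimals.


Step 1: Compute log-barrier.
ln values: [1.581, 1.9601, 1.1378]
phi = -(1.581 + 1.9601 + 1.1378) = -4.679
Step 2: Compute augmented objective.
t*f(x) = 8.36*-6.96 = -58.1856
Total = -58.1856 - 4.679 = -62.8646


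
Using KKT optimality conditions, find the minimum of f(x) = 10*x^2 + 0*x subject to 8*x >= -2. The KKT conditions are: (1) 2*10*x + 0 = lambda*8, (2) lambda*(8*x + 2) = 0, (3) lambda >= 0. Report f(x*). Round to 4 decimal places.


Step 1: Try lambda = 0 (constraint inactive).
Stationarity: 2*10*x + 0 = 0
x* = 0/(2*10) = 0.0
Check constraint: 8*0.0 = 0.0 >= -2 -- satisfied.
Step 2: Compute optimal value.
f(x*) = 10*0.0^2 + 0*0.0 = 0.0


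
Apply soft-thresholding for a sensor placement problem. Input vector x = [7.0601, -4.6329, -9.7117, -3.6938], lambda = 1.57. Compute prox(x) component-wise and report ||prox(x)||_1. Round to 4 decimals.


Soft-thresholding with lambda = 1.57:
prox(7.0601) = sign(7.0601)*max(|7.0601| - 1.57, 0) = 5.4901
prox(-4.6329) = sign(-4.6329)*max(|-4.6329| - 1.57, 0) = -3.0629
prox(-9.7117) = sign(-9.7117)*max(|-9.7117| - 1.57, 0) = -8.1417
prox(-3.6938) = sign(-3.6938)*max(|-3.6938| - 1.57, 0) = -2.1238
prox(x) = [5.4901, -3.0629, -8.1417, -2.1238]
||prox(x)||_1 = 5.4901 + 3.0629 + 8.1417 + 2.1238 = 18.8185


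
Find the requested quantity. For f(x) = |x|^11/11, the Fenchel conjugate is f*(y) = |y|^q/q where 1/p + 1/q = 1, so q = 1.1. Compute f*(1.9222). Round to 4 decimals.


The conjugate exponent q satisfies 1/p + 1/q = 1.
p = 11, so q = 11/(11 - 1) = 1.1
|y|^q = 1.9222^1.1 = 2.052
f*(1.9222) = 2.052 / 1.1 = 1.8655


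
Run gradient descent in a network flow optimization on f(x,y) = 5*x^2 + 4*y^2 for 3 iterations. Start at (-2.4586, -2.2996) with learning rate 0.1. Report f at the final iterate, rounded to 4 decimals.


Gradient descent on f(x,y) = 5*x^2 + 4*y^2.
Starting point: (-2.4586, -2.2996), alpha = 0.1
Step 1: grad_x = 2*5*-2.4586 = -24.586, grad_y = 2*4*-2.2996 = -18.3968
  x_1 = -2.4586 - 0.1*-24.586 = 0.0
  y_1 = -2.2996 - 0.1*-18.3968 = -0.4599
Step 2: grad_x = 2*5*0.0 = 0.0, grad_y = 2*4*-0.4599 = -3.6794
  x_2 = 0.0 - 0.1*0.0 = 0.0
  y_2 = -0.4599 - 0.1*-3.6794 = -0.092
Step 3: grad_x = 2*5*0.0 = 0.0, grad_y = 2*4*-0.092 = -0.7359
  x_3 = 0.0 - 0.1*0.0 = 0.0
  y_3 = -0.092 - 0.1*-0.7359 = -0.0184
f(0.0, -0.0184) = 5*0.0^2 + 4*(-0.0184)^2 = 0.0014


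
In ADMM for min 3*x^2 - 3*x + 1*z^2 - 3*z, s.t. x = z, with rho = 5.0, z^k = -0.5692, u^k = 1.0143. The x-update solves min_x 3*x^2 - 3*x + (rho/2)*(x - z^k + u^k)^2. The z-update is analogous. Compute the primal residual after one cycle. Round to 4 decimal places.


ADMM iteration with rho = 5.0, z^k = -0.5692, u^k = 1.0143
Step 1: x-update.
Minimize 3*x^2 - 3*x + (5.0/2)*(x + 0.5692 + 1.0143)^2
FOC: (2*3 + 5.0)*x = 3 + 5.0*(-0.5692 - 1.0143)
x^{k+1} = -0.447
Step 2: z-update.
Minimize 1*z^2 - 3*z + (5.0/2)*(-0.447 - z + 1.0143)^2
FOC: (2*1 + 5.0)*z = 3 + 5.0*(-0.447 + 1.0143)
z^{k+1} = 0.8338
Step 3: u-update.
u^{k+1} = 1.0143 - 0.447 - 0.8338 = -0.2665
Step 4: Primal residual = |-0.447 - 0.8338| = 1.2808


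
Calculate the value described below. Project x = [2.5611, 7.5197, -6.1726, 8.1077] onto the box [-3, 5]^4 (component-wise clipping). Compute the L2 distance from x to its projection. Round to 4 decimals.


Project each component onto [-3, 5].
clip(2.5611) = 2.5611, clip(7.5197) = 5.0, clip(-6.1726) = -3.0, clip(8.1077) = 5.0
Projection = [2.5611, 5.0, -3.0, 5.0]
Squared diffs: [0.0, 6.3489, 10.0654, 9.6578]
Distance = sqrt(26.0721) = 5.1061


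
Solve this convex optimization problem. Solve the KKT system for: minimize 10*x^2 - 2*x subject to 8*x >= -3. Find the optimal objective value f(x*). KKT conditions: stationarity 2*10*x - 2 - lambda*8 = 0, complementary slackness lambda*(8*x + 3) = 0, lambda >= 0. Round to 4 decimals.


Step 1: Try lambda = 0 (constraint inactive).
Stationarity: 2*10*x - 2 = 0
x* = 2/(2*10) = 0.1
Check constraint: 8*0.1 = 0.8 >= -3 -- satisfied.
Step 2: Compute optimal value.
f(x*) = 10*0.1^2 - 2*0.1 = -0.1


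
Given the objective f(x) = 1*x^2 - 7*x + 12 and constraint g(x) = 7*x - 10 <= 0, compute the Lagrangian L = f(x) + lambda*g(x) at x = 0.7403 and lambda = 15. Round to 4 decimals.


Step 1: Evaluate f(x).
f(0.7403) = 1*0.7403^2 - 7*0.7403 + 12 = 7.3659
Step 2: Evaluate g(x).
g(0.7403) = 7*0.7403 - 10 = -4.8179
Step 3: Compute Lagrangian.
L = 7.3659 + 15*-4.8179 = -64.9026


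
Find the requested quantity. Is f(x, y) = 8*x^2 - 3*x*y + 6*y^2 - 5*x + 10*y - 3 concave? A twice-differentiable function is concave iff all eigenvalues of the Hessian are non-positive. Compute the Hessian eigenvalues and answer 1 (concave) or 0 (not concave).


The Hessian of f(x,y) = 8*x^2 - 3*x*y + 6*y^2 - 5*x + 10*y - 3 is:
H = [[16, -3], [-3, 12]]
Trace = 16 + 12 = 28
Determinant = 16*12 - (-3)^2 = 183
Discriminant = (28)^2 - 4*183 = 52.0
Eigenvalues: lambda_1 = 10.3944, lambda_2 = 17.6056
The function is not concave.

0


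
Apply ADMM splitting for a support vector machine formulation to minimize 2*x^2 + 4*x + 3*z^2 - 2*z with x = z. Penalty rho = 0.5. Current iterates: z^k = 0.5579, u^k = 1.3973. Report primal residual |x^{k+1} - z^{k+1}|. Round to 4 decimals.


ADMM iteration with rho = 0.5, z^k = 0.5579, u^k = 1.3973
Step 1: x-update.
Minimize 2*x^2 + 4*x + (0.5/2)*(x - 0.5579 + 1.3973)^2
FOC: (2*2 + 0.5)*x = -4 + 0.5*(0.5579 - 1.3973)
x^{k+1} = -0.9822
Step 2: z-update.
Minimize 3*z^2 - 2*z + (0.5/2)*(-0.9822 - z + 1.3973)^2
FOC: (2*3 + 0.5)*z = 2 + 0.5*(-0.9822 + 1.3973)
z^{k+1} = 0.3396
Step 3: u-update.
u^{k+1} = 1.3973 - 0.9822 - 0.3396 = 0.0755
Step 4: Primal residual = |-0.9822 - 0.3396| = 1.3218


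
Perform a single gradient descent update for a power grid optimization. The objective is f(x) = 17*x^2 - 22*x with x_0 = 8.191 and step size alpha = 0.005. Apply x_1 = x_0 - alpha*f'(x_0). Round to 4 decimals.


We compute the gradient at x_0 and apply the update.
f'(x) = 34*x - 22
f'(8.191) = 34*8.191 - 22 = 256.494
x_1 = 8.191 - 0.005*256.494 = 6.9085


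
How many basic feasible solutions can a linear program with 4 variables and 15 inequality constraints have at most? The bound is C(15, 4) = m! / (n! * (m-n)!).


Each vertex corresponds to some choice of n active constraints out of m, so the number of vertices is at most C(m, n) = m! / (n!(m-n)!).
m = 15, n = 4
Numerator: 15 * 14 * 13 * 12
Denominator: 4! = 24
C(15, 4) = 1365


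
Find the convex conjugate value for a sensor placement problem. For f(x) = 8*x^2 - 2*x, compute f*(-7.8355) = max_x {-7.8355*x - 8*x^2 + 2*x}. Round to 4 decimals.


f*(y) = sup_x {y*x - a*x^2 - b*x} = sup_x {(y-b)*x - a*x^2}
FOC: (y - b) - 2a*x = 0 => x* = (y - b)/(2a)
x* = (-7.8355 + 2)/(2*8) = -0.3647
f*(-7.8355) = (y-b)^2/(4a) = (-7.8355 + 2)^2/(4*8)
= 34.0531/32 = 1.0642


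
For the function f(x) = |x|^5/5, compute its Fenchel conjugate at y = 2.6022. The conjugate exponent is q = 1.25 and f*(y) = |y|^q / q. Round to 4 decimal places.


The conjugate exponent q satisfies 1/p + 1/q = 1.
p = 5, so q = 5/(5 - 1) = 1.25
|y|^q = 2.6022^1.25 = 3.305
f*(2.6022) = 3.305 / 1.25 = 2.644


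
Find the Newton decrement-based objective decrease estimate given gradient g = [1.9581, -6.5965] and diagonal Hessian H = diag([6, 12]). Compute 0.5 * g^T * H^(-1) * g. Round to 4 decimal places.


Step 1: H is diagonal, so H^(-1) * g = [0.3264, -0.5497].
Step 2: g^T H^(-1) g = sum_i g_i^2 / H_ii
  = (1.9581)^2/6 + (-6.5965)^2/12
  = 0.639 + 3.6262 = 4.2652
Step 3: Objective decrease = 0.5 * g^T H^(-1) g = 2.1326


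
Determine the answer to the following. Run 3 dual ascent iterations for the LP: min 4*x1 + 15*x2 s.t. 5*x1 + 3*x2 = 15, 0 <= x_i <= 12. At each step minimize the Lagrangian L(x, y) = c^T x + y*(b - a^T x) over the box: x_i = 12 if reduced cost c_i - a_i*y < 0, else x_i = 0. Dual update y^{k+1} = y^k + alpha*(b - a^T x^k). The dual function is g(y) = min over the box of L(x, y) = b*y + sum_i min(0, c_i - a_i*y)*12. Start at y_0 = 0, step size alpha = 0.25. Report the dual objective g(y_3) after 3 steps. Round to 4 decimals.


Dual ascent for LP: min 4*x1 + 15*x2, 5*x1 + 3*x2 = 15, 0 <= x_i <= 12
Step 1: y^k = 0.0, reduced costs: (4.0, 15.0)
  x^k = (0.0, 0.0), subgradient = b - a^T x = 15.0
  y^{k+1} = 0.0 + 0.25*15.0 = 3.75
Step 2: y^k = 3.75, reduced costs: (-14.75, 3.75)
  x^k = (12.0, 0.0), subgradient = b - a^T x = -45.0
  y^{k+1} = 3.75 + 0.25*-45.0 = -7.5
Step 3: y^k = -7.5, reduced costs: (41.5, 37.5)
  x^k = (0.0, 0.0), subgradient = b - a^T x = 15.0
  y^{k+1} = -7.5 + 0.25*15.0 = -3.75
Dual objective at y_3 = -3.75: reduced costs (22.75, 26.25), box minimizer x = (0.0, 0.0)
g(y_3) = b*y + (c1 - a1*y)*x1 + (c2 - a2*y)*x2 = 15*(-3.75) + 22.75*0.0 + 26.25*0.0 = -56.25 + 0.0 + 0.0 = -56.25


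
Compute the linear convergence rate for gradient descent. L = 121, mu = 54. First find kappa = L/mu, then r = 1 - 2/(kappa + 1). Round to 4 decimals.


Step 1: Compute the condition number.
kappa = L/mu = 121/54 = 2.2407
Step 2: Compute the convergence rate.
r = 1 - 2/(kappa + 1) = 1 - 2*mu/(L + mu) = (L - mu)/(L + mu) = 67/175 = 0.3829


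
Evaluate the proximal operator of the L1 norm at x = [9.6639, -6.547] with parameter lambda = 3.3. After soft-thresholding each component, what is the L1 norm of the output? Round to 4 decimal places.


Soft-thresholding with lambda = 3.3:
prox(9.6639) = sign(9.6639)*max(|9.6639| - 3.3, 0) = 6.3639
prox(-6.547) = sign(-6.547)*max(|-6.547| - 3.3, 0) = -3.247
prox(x) = [6.3639, -3.247]
||prox(x)||_1 = 6.3639 + 3.247 = 9.6109


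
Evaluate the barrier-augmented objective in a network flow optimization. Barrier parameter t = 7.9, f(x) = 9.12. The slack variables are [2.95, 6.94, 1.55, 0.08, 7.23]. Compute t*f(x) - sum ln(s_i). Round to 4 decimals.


Step 1: Compute log-barrier.
ln values: [1.0818, 1.9373, 0.4383, -2.5257, 1.9782]
phi = -(1.0818 + 1.9373 + 0.4383 - 2.5257 + 1.9782) = -2.9099
Step 2: Compute augmented objective.
t*f(x) = 7.9*9.12 = 72.048
Total = 72.048 - 2.9099 = 69.1381


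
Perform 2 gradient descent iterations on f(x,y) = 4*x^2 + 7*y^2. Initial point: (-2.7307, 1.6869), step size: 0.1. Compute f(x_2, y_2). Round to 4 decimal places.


Gradient descent on f(x,y) = 4*x^2 + 7*y^2.
Starting point: (-2.7307, 1.6869), alpha = 0.1
Step 1: grad_x = 2*4*-2.7307 = -21.8456, grad_y = 2*7*1.6869 = 23.6166
  x_1 = -2.7307 - 0.1*-21.8456 = -0.5461
  y_1 = 1.6869 - 0.1*23.6166 = -0.6748
Step 2: grad_x = 2*4*-0.5461 = -4.3691, grad_y = 2*7*-0.6748 = -9.4466
  x_2 = -0.5461 - 0.1*-4.3691 = -0.1092
  y_2 = -0.6748 - 0.1*-9.4466 = 0.2699
f(-0.1092, 0.2699) = 4*(-0.1092)^2 + 7*0.2699^2 = 0.5577


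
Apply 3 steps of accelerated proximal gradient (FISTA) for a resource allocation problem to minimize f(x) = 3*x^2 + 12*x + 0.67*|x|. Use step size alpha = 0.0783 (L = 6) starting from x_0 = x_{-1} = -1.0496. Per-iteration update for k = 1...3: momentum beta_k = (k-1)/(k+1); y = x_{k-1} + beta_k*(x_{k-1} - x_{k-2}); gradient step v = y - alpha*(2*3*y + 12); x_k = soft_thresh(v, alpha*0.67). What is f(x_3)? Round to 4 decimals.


FISTA on f(x) = 3*x^2 + 12*x + 0.67*|x|
L = 6, alpha = 0.0783
Iteration 1: beta = 0.0, y = -1.0496 + 0.0*(-1.0496 + 1.0496) = -1.0496
  grad(y) = 5.7024, v = y - alpha*grad = -1.4961
  prox(v) = soft_thresh(-1.4961, 0.0525) = -1.4436
Iteration 2: beta = 0.3333, y = -1.4436 + 0.3333*(-1.4436 + 1.0496) = -1.575
  grad(y) = 2.5501, v = y - alpha*grad = -1.7747
  prox(v) = soft_thresh(-1.7747, 0.0525) = -1.7222
Iteration 3: beta = 0.5, y = -1.7222 + 0.5*(-1.7222 + 1.4436) = -1.8615
  grad(y) = 0.8312, v = y - alpha*grad = -1.9266
  prox(v) = soft_thresh(-1.9266, 0.0525) = -1.8741
f(x_3) = 3*(-1.8741)^2 + 12*(-1.8741) + 0.67*|-1.8741| = -10.6968


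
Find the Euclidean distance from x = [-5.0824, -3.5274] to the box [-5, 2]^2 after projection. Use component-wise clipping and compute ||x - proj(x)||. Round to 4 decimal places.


Project each component onto [-5, 2].
clip(-5.0824) = -5.0, clip(-3.5274) = -3.5274
Projection = [-5.0, -3.5274]
Squared diffs: [0.0068, 0.0]
Distance = sqrt(0.0068) = 0.0824


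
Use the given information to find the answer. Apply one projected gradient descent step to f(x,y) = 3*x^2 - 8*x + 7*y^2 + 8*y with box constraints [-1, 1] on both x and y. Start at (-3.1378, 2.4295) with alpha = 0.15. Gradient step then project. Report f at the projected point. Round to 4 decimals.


Step 1: Compute gradient at (-3.1378, 2.4295).
grad_x = 2*3*-3.1378 - 8 = -26.8268
grad_y = 2*7*2.4295 + 8 = 42.013
Step 2: Gradient step.
x_raw = -3.1378 - 0.15*-26.8268 = 0.8862
y_raw = 2.4295 - 0.15*42.013 = -3.8725
Step 3: Project onto [-1, 1].
x_proj = clip(0.8862) = 0.8862
y_proj = clip(-3.8725) = -1.0
Step 4: Evaluate f.
f(0.8862, -1.0) = -5.7336


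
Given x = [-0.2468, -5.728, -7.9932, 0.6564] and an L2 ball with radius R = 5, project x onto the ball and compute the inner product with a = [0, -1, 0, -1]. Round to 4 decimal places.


Step 1: Compute ||x|| (intermediates to 6 decimals).
||x|| = sqrt((-0.2468)^2 + (-5.728)^2 + (-7.9932)^2 + 0.6564^2) = 9.858651
Step 2: Project.
Since ||x|| > R, scale = R/||x|| = 5/9.858651 = 0.507169, proj(x) = scale * x
proj(x) = [-0.125169, -2.905064, -4.053903, 0.332906]
Step 3: Dot product.
a^T * proj(x) = 0*(-0.125169) - 1*(-2.905064) + 0*(-4.053903) - 1*0.332906 = 2.5722


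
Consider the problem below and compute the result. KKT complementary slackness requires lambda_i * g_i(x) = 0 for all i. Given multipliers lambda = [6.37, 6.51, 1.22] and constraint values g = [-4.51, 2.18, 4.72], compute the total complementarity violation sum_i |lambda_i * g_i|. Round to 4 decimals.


KKT complementary slackness check:
lambda_1 * g_1 = 6.37 * -4.51 = -28.7287
lambda_2 * g_2 = 6.51 * 2.18 = 14.1918
lambda_3 * g_3 = 1.22 * 4.72 = 5.7584
Total violation = 28.7287 + 14.1918 + 5.7584 = 48.6789


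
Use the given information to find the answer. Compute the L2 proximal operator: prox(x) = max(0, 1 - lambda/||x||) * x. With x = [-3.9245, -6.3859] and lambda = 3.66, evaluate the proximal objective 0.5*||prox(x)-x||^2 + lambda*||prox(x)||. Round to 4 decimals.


Step 1: Compute ||x||.
||x|| = 7.4954
Step 2: Compute scaling factor.
scale = max(0, 1 - 3.66/7.4954) = 0.5117
Step 3: prox(x) = [-2.0082, -3.2677]
||prox(x)|| = 3.8354
Step 4: Proximal objective.
0.5*||prox-x||^2 = 6.6978
lambda*||prox|| = 14.0376
Total = 20.7355


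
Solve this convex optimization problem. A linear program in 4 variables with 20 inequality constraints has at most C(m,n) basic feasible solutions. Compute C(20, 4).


Each vertex corresponds to some choice of n active constraints out of m, so the number of vertices is at most C(m, n) = m! / (n!(m-n)!).
m = 20, n = 4
Numerator: 20 * 19 * 18 * 17
Denominator: 4! = 24
C(20, 4) = 4845


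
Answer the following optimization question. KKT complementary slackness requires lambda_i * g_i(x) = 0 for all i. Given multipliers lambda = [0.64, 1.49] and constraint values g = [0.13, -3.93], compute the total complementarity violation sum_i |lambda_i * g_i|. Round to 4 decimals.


KKT complementary slackness check:
lambda_1 * g_1 = 0.64 * 0.13 = 0.0832
lambda_2 * g_2 = 1.49 * -3.93 = -5.8557
Total violation = 0.0832 + 5.8557 = 5.9389


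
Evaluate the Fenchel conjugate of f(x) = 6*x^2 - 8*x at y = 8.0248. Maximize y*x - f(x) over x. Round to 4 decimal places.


f*(y) = sup_x {y*x - a*x^2 - b*x} = sup_x {(y-b)*x - a*x^2}
FOC: (y - b) - 2a*x = 0 => x* = (y - b)/(2a)
x* = (8.0248 + 8)/(2*6) = 1.3354
f*(8.0248) = (y-b)^2/(4a) = (8.0248 + 8)^2/(4*6)
= 256.7942/24 = 10.6998


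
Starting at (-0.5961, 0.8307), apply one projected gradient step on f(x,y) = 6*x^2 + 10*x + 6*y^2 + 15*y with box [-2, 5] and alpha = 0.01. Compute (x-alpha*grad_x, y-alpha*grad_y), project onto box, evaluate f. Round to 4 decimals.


Step 1: Compute gradient at (-0.5961, 0.8307).
grad_x = 2*6*-0.5961 + 10 = 2.8468
grad_y = 2*6*0.8307 + 15 = 24.9684
Step 2: Gradient step.
x_raw = -0.5961 - 0.01*2.8468 = -0.6246
y_raw = 0.8307 - 0.01*24.9684 = 0.581
Step 3: Project onto [-2, 5].
x_proj = clip(-0.6246) = -0.6246
y_proj = clip(0.581) = 0.581
Step 4: Evaluate f.
f(-0.6246, 0.581) = 6.8355


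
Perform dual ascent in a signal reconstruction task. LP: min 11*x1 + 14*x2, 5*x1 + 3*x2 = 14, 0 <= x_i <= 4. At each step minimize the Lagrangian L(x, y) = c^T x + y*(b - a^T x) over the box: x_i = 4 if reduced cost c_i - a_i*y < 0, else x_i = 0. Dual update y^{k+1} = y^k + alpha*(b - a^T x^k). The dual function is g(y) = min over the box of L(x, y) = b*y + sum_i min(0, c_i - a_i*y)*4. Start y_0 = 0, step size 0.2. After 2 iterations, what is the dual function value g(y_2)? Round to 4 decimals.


Dual ascent for LP: min 11*x1 + 14*x2, 5*x1 + 3*x2 = 14, 0 <= x_i <= 4
Step 1: y^k = 0.0, reduced costs: (11.0, 14.0)
  x^k = (0.0, 0.0), subgradient = b - a^T x = 14.0
  y^{k+1} = 0.0 + 0.2*14.0 = 2.8
Step 2: y^k = 2.8, reduced costs: (-3.0, 5.6)
  x^k = (4.0, 0.0), subgradient = b - a^T x = -6.0
  y^{k+1} = 2.8 + 0.2*-6.0 = 1.6
Dual objective at y_2 = 1.6: reduced costs (3.0, 9.2), box minimizer x = (0.0, 0.0)
g(y_2) = b*y + (c1 - a1*y)*x1 + (c2 - a2*y)*x2 = 14*1.6 + 3.0*0.0 + 9.2*0.0 = 22.4 + 0.0 + 0.0 = 22.4


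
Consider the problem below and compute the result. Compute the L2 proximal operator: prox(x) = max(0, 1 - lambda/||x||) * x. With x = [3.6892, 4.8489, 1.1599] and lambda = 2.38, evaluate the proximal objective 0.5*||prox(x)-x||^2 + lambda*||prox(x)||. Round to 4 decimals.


Step 1: Compute ||x||.
||x|| = 6.2022
Step 2: Compute scaling factor.
scale = max(0, 1 - 2.38/6.2022) = 0.6163
Step 3: prox(x) = [2.2735, 2.9882, 0.7148]
||prox(x)|| = 3.8222
Step 4: Proximal objective.
0.5*||prox-x||^2 = 2.8322
lambda*||prox|| = 9.0968
Total = 11.9291


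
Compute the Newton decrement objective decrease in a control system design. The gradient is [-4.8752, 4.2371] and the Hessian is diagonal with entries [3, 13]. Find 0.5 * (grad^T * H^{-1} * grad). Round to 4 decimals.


Step 1: H is diagonal, so H^(-1) * g = [-1.6251, 0.3259].
Step 2: g^T H^(-1) g = sum_i g_i^2 / H_ii
  = (-4.8752)^2/3 + (4.2371)^2/13
  = 7.9225 + 1.381 = 9.3035
Step 3: Objective decrease = 0.5 * g^T H^(-1) g = 4.6518


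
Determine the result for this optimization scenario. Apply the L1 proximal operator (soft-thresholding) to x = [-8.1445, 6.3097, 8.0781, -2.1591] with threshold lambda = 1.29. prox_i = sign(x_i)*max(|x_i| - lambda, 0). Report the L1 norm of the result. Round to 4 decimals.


Soft-thresholding with lambda = 1.29:
prox(-8.1445) = sign(-8.1445)*max(|-8.1445| - 1.29, 0) = -6.8545
prox(6.3097) = sign(6.3097)*max(|6.3097| - 1.29, 0) = 5.0197
prox(8.0781) = sign(8.0781)*max(|8.0781| - 1.29, 0) = 6.7881
prox(-2.1591) = sign(-2.1591)*max(|-2.1591| - 1.29, 0) = -0.8691
prox(x) = [-6.8545, 5.0197, 6.7881, -0.8691]
||prox(x)||_1 = 6.8545 + 5.0197 + 6.7881 + 0.8691 = 19.5314


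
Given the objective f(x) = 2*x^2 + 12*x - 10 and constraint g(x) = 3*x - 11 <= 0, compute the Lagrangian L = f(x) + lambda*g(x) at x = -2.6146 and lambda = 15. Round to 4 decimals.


Step 1: Evaluate f(x).
f(-2.6146) = 2*(-2.6146)^2 + 12*(-2.6146) - 10 = -27.7029
Step 2: Evaluate g(x).
g(-2.6146) = 3*-2.6146 - 11 = -18.8438
Step 3: Compute Lagrangian.
L = -27.7029 + 15*-18.8438 = -310.3599


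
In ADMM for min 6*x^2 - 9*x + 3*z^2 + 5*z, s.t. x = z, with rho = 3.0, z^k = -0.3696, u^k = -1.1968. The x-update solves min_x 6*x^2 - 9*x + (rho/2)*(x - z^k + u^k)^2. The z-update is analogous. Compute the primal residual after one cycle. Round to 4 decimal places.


ADMM iteration with rho = 3.0, z^k = -0.3696, u^k = -1.1968
Step 1: x-update.
Minimize 6*x^2 - 9*x + (3.0/2)*(x + 0.3696 - 1.1968)^2
FOC: (2*6 + 3.0)*x = 9 + 3.0*(-0.3696 + 1.1968)
x^{k+1} = 0.7654
Step 2: z-update.
Minimize 3*z^2 + 5*z + (3.0/2)*(0.7654 - z - 1.1968)^2
FOC: (2*3 + 3.0)*z = -5 + 3.0*(0.7654 - 1.1968)
z^{k+1} = -0.6993
Step 3: u-update.
u^{k+1} = -1.1968 + 0.7654 + 0.6993 = 0.268
Step 4: Primal residual = |0.7654 + 0.6993| = 1.4648
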